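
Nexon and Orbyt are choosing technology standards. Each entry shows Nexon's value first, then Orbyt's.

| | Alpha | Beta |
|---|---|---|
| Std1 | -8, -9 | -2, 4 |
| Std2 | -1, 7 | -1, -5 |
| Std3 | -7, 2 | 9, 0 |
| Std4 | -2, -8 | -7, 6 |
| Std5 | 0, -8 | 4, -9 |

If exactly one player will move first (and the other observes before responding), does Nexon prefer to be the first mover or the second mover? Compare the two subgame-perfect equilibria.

If Nexon leads: Orbyt's best replies are Std1→Beta, Std2→Alpha, Std3→Alpha, Std4→Beta, Std5→Alpha; Nexon's induced payoffs -2, -1, -7, -7, 0; outcome (Std5, Alpha), payoffs (0, -8).
If Orbyt leads: Nexon's best replies are Alpha→Std5, Beta→Std3; Orbyt's induced payoffs -8, 0; outcome (Std3, Beta), payoffs (9, 0).
Nexon gets 0 moving first and 9 moving second, so Nexon prefers to move second.

second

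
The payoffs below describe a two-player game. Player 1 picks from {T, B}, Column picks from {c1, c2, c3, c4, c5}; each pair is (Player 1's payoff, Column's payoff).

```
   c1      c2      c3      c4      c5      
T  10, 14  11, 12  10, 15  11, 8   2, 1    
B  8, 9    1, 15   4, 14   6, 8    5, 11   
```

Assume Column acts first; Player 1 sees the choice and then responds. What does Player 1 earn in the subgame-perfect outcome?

10

Backward induction with Column moving first.
- c1: BR = T, leader payoff 14.
- c2: BR = T, leader payoff 12.
- c3: BR = T, leader payoff 15.
- c4: BR = T, leader payoff 8.
- c5: BR = B, leader payoff 11.
Maximizing over 14, 12, 15, 8, 11, Column chooses c3. Subgame-perfect outcome: (T, c3) with payoffs (10, 15).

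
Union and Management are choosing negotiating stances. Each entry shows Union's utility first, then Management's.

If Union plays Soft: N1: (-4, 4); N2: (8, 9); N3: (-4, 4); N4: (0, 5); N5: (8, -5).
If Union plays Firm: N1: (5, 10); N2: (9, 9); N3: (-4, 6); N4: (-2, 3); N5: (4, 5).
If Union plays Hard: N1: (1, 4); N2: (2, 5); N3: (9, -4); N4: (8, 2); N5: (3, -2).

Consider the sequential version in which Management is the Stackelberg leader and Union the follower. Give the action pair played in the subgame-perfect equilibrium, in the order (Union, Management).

Backward induction with Management moving first.
- N1: Union compares -4, 5, 1 and picks Firm; Management would get 10.
- N2: Union compares 8, 9, 2 and picks Firm; Management would get 9.
- N3: Union compares -4, -4, 9 and picks Hard; Management would get -4.
- N4: Union compares 0, -2, 8 and picks Hard; Management would get 2.
- N5: Union compares 8, 4, 3 and picks Soft; Management would get -5.
Maximizing over 10, 9, -4, 2, -5, Management chooses N1. Subgame-perfect outcome: (Firm, N1) with payoffs (5, 10).

(Firm, N1)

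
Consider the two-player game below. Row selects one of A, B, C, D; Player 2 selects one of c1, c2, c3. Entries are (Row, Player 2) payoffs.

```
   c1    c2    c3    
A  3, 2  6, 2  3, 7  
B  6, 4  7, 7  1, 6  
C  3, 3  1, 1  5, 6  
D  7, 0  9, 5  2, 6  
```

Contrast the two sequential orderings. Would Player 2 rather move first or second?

second

If Row leads: Player 2's best replies are A→c3, B→c2, C→c3, D→c3; Row's induced payoffs 3, 7, 5, 2; outcome (B, c2), payoffs (7, 7).
If Player 2 leads: Row's best replies are c1→D, c2→D, c3→C; Player 2's induced payoffs 0, 5, 6; outcome (C, c3), payoffs (5, 6).
Player 2 gets 6 moving first and 7 moving second, so Player 2 prefers to move second.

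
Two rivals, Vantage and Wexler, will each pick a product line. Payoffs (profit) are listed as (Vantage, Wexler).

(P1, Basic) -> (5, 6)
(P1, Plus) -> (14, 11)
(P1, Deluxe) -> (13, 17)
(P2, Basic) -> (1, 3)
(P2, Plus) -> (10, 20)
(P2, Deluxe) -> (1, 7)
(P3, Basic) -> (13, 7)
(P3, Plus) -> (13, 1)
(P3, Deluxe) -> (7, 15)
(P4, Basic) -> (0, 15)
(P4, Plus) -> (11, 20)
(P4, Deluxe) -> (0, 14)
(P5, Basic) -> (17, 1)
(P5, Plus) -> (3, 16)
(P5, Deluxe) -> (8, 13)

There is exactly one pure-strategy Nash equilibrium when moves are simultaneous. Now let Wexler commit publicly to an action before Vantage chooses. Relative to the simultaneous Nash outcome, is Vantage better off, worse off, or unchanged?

Vantage best-responds to each possible Wexler move:
- Basic → Vantage plays P5 (best of 5, 1, 13, 0, 17); Wexler gets 1.
- Plus → Vantage plays P1 (best of 14, 10, 13, 11, 3); Wexler gets 11.
- Deluxe → Vantage plays P1 (best of 13, 1, 7, 0, 8); Wexler gets 17.
Among 1, 11, 17, the best is 17 at Deluxe. Subgame-perfect outcome: (P1, Deluxe) with payoffs (13, 17).
Under simultaneous play:
Vantage's best replies: Basic→P5; Plus→P1; Deluxe→P1.
Wexler's best replies: P1→Deluxe; P2→Plus; P3→Deluxe; P4→Plus; P5→Plus.
The unique mutual best reply is (P1, Deluxe), giving (13, 17).
Vantage earns 13 sequentially versus 13 at the Nash outcome: unchanged.

unchanged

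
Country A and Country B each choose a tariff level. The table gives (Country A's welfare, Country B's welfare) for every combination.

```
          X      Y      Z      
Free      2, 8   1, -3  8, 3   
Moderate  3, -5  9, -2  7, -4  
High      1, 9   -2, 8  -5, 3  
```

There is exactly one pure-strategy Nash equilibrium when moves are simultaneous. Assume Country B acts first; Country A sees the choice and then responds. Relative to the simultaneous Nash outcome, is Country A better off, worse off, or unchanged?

Work backward from Country A's decision.
- X: BR = Moderate, leader payoff -5.
- Y: BR = Moderate, leader payoff -2.
- Z: BR = Free, leader payoff 3.
Maximizing over -5, -2, 3, Country B chooses Z. Subgame-perfect outcome: (Free, Z) with payoffs (8, 3).
Now find the simultaneous Nash equilibrium.
Country A's best replies: X→Moderate; Y→Moderate; Z→Free.
Country B's best replies: Free→X; Moderate→Y; High→X.
Only (Moderate, Y) has each player best-responding; Nash payoffs (9, -2).
Country A earns 8 sequentially versus 9 at the Nash outcome: worse off.

worse off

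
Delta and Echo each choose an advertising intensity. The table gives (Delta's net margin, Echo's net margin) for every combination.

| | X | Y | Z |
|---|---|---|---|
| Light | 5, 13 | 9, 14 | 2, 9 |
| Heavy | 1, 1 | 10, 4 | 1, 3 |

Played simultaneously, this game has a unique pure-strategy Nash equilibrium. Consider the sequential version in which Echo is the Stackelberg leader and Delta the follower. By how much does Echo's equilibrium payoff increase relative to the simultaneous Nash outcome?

Solve by backward induction (Echo leads).
- X: BR = Light, leader payoff 13.
- Y: BR = Heavy, leader payoff 4.
- Z: BR = Light, leader payoff 9.
Among 13, 4, 9, the best is 13 at X. Subgame-perfect outcome: (Light, X) with payoffs (5, 13).
Under simultaneous play:
Delta's best replies: X→Light; Y→Heavy; Z→Light.
Echo's best replies: Light→Y; Heavy→Y.
Only (Heavy, Y) has each player best-responding; Nash payoffs (10, 4).
Echo's commitment gain: 13 − 4 = 9.

9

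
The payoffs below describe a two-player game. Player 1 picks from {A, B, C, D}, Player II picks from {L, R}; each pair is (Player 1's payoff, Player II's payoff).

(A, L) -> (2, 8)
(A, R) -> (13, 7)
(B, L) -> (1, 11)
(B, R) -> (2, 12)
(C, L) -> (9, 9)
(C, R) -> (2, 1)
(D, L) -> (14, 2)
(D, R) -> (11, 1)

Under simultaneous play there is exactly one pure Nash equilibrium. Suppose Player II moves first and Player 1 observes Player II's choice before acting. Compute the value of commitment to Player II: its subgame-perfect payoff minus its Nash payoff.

5

Backward induction with Player II moving first.
- L: BR = D, leader payoff 2.
- R: BR = A, leader payoff 7.
Among 2, 7, the best is 7 at R. Subgame-perfect outcome: (A, R) with payoffs (13, 7).
For the simultaneous game, intersect best replies.
Player 1's best replies: L→D; R→A.
Player II's best replies: A→L; B→R; C→L; D→L.
Only (D, L) has each player best-responding; Nash payoffs (14, 2).
Player II's commitment gain: 7 − 2 = 5.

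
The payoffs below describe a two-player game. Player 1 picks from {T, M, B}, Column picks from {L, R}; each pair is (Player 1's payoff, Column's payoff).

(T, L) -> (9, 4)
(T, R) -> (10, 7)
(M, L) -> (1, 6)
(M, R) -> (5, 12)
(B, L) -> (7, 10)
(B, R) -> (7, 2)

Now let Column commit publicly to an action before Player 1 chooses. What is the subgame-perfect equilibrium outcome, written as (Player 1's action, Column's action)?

Solve by backward induction (Column leads).
- L: BR = T, leader payoff 4.
- R: BR = T, leader payoff 7.
Column's induced payoffs are 4, 7, so Column commits to R. Subgame-perfect outcome: (T, R) with payoffs (10, 7).

(T, R)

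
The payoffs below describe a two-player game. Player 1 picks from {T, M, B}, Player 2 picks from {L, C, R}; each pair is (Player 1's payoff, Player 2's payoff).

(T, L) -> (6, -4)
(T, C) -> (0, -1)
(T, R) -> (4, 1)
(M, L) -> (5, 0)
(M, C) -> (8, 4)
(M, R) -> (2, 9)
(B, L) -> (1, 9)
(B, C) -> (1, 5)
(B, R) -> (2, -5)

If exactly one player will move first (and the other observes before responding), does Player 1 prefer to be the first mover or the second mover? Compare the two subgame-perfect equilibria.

If Player 1 leads: Player 2's best replies are T→R, M→R, B→L; Player 1's induced payoffs 4, 2, 1; outcome (T, R), payoffs (4, 1).
If Player 2 leads: Player 1's best replies are L→T, C→M, R→T; Player 2's induced payoffs -4, 4, 1; outcome (M, C), payoffs (8, 4).
Player 1 gets 4 moving first and 8 moving second, so Player 1 prefers to move second.

second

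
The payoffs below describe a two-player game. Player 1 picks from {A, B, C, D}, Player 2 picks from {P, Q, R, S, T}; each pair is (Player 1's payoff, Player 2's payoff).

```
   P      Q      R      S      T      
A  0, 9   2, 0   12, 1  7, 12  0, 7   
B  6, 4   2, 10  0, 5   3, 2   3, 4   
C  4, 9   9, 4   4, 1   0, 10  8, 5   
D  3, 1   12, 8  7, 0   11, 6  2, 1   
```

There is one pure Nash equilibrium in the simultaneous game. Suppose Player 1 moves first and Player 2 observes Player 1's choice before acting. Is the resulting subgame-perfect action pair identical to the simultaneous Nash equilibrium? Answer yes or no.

Work backward from Player 2's decision.
- A: Player 2 compares 9, 0, 1, 12, 7 and picks S; Player 1 would get 7.
- B: Player 2 compares 4, 10, 5, 2, 4 and picks Q; Player 1 would get 2.
- C: Player 2 compares 9, 4, 1, 10, 5 and picks S; Player 1 would get 0.
- D: Player 2 compares 1, 8, 0, 6, 1 and picks Q; Player 1 would get 12.
Maximizing over 7, 2, 0, 12, Player 1 chooses D. Subgame-perfect outcome: (D, Q) with payoffs (12, 8).
For the simultaneous game, intersect best replies.
Player 1's best replies: P→B; Q→D; R→A; S→D; T→C.
Player 2's best replies: A→S; B→Q; C→S; D→Q.
Only (D, Q) has each player best-responding; Nash payoffs (12, 8).
Sequential outcome (D, Q) coincides with the Nash profile (D, Q).

yes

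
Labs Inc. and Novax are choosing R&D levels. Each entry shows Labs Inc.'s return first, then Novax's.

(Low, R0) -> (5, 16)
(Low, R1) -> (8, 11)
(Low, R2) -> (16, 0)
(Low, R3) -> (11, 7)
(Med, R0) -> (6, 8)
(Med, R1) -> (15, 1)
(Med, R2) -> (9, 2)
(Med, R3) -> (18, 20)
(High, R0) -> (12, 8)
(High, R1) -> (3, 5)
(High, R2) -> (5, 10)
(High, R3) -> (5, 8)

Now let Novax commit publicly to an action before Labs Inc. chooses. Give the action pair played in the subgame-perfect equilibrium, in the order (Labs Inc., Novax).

(Med, R3)

Work backward from Labs Inc.'s decision.
- R0 → Labs Inc. plays High (best of 5, 6, 12); Novax gets 8.
- R1 → Labs Inc. plays Med (best of 8, 15, 3); Novax gets 1.
- R2 → Labs Inc. plays Low (best of 16, 9, 5); Novax gets 0.
- R3 → Labs Inc. plays Med (best of 11, 18, 5); Novax gets 20.
Novax's induced payoffs are 8, 1, 0, 20, so Novax commits to R3. Subgame-perfect outcome: (Med, R3) with payoffs (18, 20).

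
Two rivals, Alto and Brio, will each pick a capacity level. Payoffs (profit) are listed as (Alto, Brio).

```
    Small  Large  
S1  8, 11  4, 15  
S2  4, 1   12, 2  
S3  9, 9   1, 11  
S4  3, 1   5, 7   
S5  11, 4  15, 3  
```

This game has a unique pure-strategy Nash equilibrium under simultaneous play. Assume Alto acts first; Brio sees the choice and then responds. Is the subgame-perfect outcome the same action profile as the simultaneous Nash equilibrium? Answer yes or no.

no

Work backward from Brio's decision.
- S1: Brio compares 11, 15 and picks Large; Alto would get 4.
- S2: Brio compares 1, 2 and picks Large; Alto would get 12.
- S3: Brio compares 9, 11 and picks Large; Alto would get 1.
- S4: Brio compares 1, 7 and picks Large; Alto would get 5.
- S5: Brio compares 4, 3 and picks Small; Alto would get 11.
Among 4, 12, 1, 5, 11, the best is 12 at S2. Subgame-perfect outcome: (S2, Large) with payoffs (12, 2).
Under simultaneous play:
Alto's best replies: Small→S5; Large→S5.
Brio's best replies: S1→Large; S2→Large; S3→Large; S4→Large; S5→Small.
Only (S5, Small) has each player best-responding; Nash payoffs (11, 4).
Sequential outcome (S2, Large) differs from the Nash profile (S5, Small).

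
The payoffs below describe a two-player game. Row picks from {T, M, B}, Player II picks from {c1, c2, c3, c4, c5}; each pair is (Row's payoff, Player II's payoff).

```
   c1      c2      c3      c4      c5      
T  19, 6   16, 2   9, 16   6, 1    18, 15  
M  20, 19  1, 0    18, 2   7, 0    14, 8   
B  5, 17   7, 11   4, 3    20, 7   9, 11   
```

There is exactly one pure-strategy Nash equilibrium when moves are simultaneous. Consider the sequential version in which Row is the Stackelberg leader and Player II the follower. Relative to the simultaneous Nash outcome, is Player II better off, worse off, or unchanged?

Backward induction with Row moving first.
- T: BR = c3, leader payoff 9.
- M: BR = c1, leader payoff 20.
- B: BR = c1, leader payoff 5.
Maximizing over 9, 20, 5, Row chooses M. Subgame-perfect outcome: (M, c1) with payoffs (20, 19).
Now find the simultaneous Nash equilibrium.
Row's best replies: c1→M; c2→T; c3→M; c4→B; c5→T.
Player II's best replies: T→c3; M→c1; B→c1.
Only (M, c1) has each player best-responding; Nash payoffs (20, 19).
Player II earns 19 sequentially versus 19 at the Nash outcome: unchanged.

unchanged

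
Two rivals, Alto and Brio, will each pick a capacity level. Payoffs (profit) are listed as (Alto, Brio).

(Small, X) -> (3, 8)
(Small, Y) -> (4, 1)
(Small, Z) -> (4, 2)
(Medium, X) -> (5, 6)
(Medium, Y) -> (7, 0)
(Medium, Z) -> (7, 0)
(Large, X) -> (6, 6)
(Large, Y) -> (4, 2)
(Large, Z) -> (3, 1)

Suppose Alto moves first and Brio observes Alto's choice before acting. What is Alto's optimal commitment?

Work backward from Brio's decision.
- Small → Brio plays X (best of 8, 1, 2); Alto gets 3.
- Medium → Brio plays X (best of 6, 0, 0); Alto gets 5.
- Large → Brio plays X (best of 6, 2, 1); Alto gets 6.
Maximizing over 3, 5, 6, Alto chooses Large. Subgame-perfect outcome: (Large, X) with payoffs (6, 6).

Large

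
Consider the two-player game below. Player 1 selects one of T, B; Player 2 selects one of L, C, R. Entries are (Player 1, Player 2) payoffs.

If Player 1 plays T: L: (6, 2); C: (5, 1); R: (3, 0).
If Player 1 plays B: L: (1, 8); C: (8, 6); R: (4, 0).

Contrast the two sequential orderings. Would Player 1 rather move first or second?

If Player 1 leads: Player 2's best replies are T→L, B→L; Player 1's induced payoffs 6, 1; outcome (T, L), payoffs (6, 2).
If Player 2 leads: Player 1's best replies are L→T, C→B, R→B; Player 2's induced payoffs 2, 6, 0; outcome (B, C), payoffs (8, 6).
Player 1 gets 6 moving first and 8 moving second, so Player 1 prefers to move second.

second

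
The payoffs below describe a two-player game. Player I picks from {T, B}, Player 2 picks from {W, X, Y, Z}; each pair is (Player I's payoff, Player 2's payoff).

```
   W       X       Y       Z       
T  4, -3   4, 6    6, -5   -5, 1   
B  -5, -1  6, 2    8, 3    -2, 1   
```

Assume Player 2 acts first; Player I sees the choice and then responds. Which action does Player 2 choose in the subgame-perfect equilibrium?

Player I best-responds to each possible Player 2 move:
- W: Player I compares 4, -5 and picks T; Player 2 would get -3.
- X: Player I compares 4, 6 and picks B; Player 2 would get 2.
- Y: Player I compares 6, 8 and picks B; Player 2 would get 3.
- Z: Player I compares -5, -2 and picks B; Player 2 would get 1.
Among -3, 2, 3, 1, the best is 3 at Y. Subgame-perfect outcome: (B, Y) with payoffs (8, 3).

Y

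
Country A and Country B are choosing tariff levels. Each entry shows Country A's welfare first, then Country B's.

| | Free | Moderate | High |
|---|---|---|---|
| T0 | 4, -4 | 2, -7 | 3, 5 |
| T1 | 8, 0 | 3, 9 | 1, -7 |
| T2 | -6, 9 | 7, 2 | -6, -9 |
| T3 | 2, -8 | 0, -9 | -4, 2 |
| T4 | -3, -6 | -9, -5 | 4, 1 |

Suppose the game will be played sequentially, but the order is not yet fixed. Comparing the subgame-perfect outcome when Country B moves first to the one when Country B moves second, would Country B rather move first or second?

first

If Country A leads: Country B's best replies are T0→High, T1→Moderate, T2→Free, T3→High, T4→High; Country A's induced payoffs 3, 3, -6, -4, 4; outcome (T4, High), payoffs (4, 1).
If Country B leads: Country A's best replies are Free→T1, Moderate→T2, High→T4; Country B's induced payoffs 0, 2, 1; outcome (T2, Moderate), payoffs (7, 2).
Country B gets 2 moving first and 1 moving second, so Country B prefers to move first.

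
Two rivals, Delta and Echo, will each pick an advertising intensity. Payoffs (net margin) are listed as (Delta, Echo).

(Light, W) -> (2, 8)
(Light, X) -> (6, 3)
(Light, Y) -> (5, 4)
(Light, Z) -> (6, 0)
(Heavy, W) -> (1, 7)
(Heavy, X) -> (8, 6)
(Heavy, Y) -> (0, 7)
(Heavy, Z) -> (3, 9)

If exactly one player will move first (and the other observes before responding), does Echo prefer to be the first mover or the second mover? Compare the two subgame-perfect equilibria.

second

If Delta leads: Echo's best replies are Light→W, Heavy→Z; Delta's induced payoffs 2, 3; outcome (Heavy, Z), payoffs (3, 9).
If Echo leads: Delta's best replies are W→Light, X→Heavy, Y→Light, Z→Light; Echo's induced payoffs 8, 6, 4, 0; outcome (Light, W), payoffs (2, 8).
Echo gets 8 moving first and 9 moving second, so Echo prefers to move second.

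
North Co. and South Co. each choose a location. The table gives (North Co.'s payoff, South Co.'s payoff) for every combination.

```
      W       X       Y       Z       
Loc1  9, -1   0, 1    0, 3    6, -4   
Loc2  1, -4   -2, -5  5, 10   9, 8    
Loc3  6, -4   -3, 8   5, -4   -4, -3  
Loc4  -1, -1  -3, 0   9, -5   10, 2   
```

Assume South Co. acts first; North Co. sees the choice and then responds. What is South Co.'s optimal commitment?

Work backward from North Co.'s decision.
- W: North Co. compares 9, 1, 6, -1 and picks Loc1; South Co. would get -1.
- X: North Co. compares 0, -2, -3, -3 and picks Loc1; South Co. would get 1.
- Y: North Co. compares 0, 5, 5, 9 and picks Loc4; South Co. would get -5.
- Z: North Co. compares 6, 9, -4, 10 and picks Loc4; South Co. would get 2.
Maximizing over -1, 1, -5, 2, South Co. chooses Z. Subgame-perfect outcome: (Loc4, Z) with payoffs (10, 2).

Z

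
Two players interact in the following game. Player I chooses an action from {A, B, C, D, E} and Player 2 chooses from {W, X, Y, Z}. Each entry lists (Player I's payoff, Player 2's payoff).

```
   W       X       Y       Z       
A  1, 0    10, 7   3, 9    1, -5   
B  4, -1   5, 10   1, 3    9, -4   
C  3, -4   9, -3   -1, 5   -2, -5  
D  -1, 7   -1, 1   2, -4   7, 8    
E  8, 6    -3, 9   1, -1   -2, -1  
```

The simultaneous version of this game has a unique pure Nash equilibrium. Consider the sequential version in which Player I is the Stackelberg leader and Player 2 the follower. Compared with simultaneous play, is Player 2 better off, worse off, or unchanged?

Work backward from Player 2's decision.
- A → Player 2 plays Y (best of 0, 7, 9, -5); Player I gets 3.
- B → Player 2 plays X (best of -1, 10, 3, -4); Player I gets 5.
- C → Player 2 plays Y (best of -4, -3, 5, -5); Player I gets -1.
- D → Player 2 plays Z (best of 7, 1, -4, 8); Player I gets 7.
- E → Player 2 plays X (best of 6, 9, -1, -1); Player I gets -3.
Maximizing over 3, 5, -1, 7, -3, Player I chooses D. Subgame-perfect outcome: (D, Z) with payoffs (7, 8).
For the simultaneous game, intersect best replies.
Player I's best replies: W→E; X→A; Y→A; Z→B.
Player 2's best replies: A→Y; B→X; C→Y; D→Z; E→X.
The unique mutual best reply is (A, Y), giving (3, 9).
Player 2 earns 8 sequentially versus 9 at the Nash outcome: worse off.

worse off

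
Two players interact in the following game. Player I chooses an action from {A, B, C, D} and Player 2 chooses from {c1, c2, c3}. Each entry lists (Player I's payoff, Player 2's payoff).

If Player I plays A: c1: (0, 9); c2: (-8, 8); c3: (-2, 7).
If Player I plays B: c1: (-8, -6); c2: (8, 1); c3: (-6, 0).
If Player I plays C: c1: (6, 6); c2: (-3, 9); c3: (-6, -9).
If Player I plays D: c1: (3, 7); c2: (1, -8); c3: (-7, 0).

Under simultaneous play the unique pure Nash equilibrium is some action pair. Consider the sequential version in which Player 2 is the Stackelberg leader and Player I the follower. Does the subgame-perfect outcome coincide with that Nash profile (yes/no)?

Player I best-responds to each possible Player 2 move:
- c1: BR = C, leader payoff 6.
- c2: BR = B, leader payoff 1.
- c3: BR = A, leader payoff 7.
Maximizing over 6, 1, 7, Player 2 chooses c3. Subgame-perfect outcome: (A, c3) with payoffs (-2, 7).
Under simultaneous play:
Player I's best replies: c1→C; c2→B; c3→A.
Player 2's best replies: A→c1; B→c2; C→c2; D→c1.
Only (B, c2) has each player best-responding; Nash payoffs (8, 1).
Sequential outcome (A, c3) differs from the Nash profile (B, c2).

no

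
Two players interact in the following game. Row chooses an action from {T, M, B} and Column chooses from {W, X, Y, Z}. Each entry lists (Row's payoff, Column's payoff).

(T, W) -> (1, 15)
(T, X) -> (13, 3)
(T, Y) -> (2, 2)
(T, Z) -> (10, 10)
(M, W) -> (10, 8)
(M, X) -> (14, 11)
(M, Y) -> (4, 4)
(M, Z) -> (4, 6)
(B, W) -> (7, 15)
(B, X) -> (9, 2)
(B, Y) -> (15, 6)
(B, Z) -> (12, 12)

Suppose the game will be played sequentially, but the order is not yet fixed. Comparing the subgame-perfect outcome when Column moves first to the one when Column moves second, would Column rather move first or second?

first

If Row leads: Column's best replies are T→W, M→X, B→W; Row's induced payoffs 1, 14, 7; outcome (M, X), payoffs (14, 11).
If Column leads: Row's best replies are W→M, X→M, Y→B, Z→B; Column's induced payoffs 8, 11, 6, 12; outcome (B, Z), payoffs (12, 12).
Column gets 12 moving first and 11 moving second, so Column prefers to move first.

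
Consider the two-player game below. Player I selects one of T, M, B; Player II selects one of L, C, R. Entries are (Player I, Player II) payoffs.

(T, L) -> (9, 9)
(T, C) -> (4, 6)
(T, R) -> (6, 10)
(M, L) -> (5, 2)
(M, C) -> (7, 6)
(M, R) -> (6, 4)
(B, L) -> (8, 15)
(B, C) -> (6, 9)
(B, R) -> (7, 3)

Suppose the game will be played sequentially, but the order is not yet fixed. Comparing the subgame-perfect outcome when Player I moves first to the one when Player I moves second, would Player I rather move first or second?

second

If Player I leads: Player II's best replies are T→R, M→C, B→L; Player I's induced payoffs 6, 7, 8; outcome (B, L), payoffs (8, 15).
If Player II leads: Player I's best replies are L→T, C→M, R→B; Player II's induced payoffs 9, 6, 3; outcome (T, L), payoffs (9, 9).
Player I gets 8 moving first and 9 moving second, so Player I prefers to move second.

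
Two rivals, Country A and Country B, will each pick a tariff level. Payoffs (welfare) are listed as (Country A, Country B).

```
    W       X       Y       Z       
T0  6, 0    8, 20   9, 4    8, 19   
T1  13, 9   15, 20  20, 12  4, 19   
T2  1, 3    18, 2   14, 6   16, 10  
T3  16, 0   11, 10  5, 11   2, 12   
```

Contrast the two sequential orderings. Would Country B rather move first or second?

If Country A leads: Country B's best replies are T0→X, T1→X, T2→Z, T3→Z; Country A's induced payoffs 8, 15, 16, 2; outcome (T2, Z), payoffs (16, 10).
If Country B leads: Country A's best replies are W→T3, X→T2, Y→T1, Z→T2; Country B's induced payoffs 0, 2, 12, 10; outcome (T1, Y), payoffs (20, 12).
Country B gets 12 moving first and 10 moving second, so Country B prefers to move first.

first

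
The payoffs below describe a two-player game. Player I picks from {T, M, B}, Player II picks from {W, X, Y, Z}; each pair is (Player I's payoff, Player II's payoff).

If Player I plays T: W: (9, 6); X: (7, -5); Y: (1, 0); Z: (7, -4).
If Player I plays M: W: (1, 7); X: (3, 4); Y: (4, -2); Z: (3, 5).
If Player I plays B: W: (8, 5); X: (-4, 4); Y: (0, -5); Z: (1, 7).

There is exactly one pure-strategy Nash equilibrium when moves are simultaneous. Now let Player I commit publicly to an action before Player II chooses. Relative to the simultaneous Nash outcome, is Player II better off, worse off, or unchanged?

unchanged

Player II best-responds to each possible Player I move:
- T: BR = W, leader payoff 9.
- M: BR = W, leader payoff 1.
- B: BR = Z, leader payoff 1.
Among 9, 1, 1, the best is 9 at T. Subgame-perfect outcome: (T, W) with payoffs (9, 6).
Now find the simultaneous Nash equilibrium.
Player I's best replies: W→T; X→T; Y→M; Z→T.
Player II's best replies: T→W; M→W; B→Z.
Only (T, W) has each player best-responding; Nash payoffs (9, 6).
Player II earns 6 sequentially versus 6 at the Nash outcome: unchanged.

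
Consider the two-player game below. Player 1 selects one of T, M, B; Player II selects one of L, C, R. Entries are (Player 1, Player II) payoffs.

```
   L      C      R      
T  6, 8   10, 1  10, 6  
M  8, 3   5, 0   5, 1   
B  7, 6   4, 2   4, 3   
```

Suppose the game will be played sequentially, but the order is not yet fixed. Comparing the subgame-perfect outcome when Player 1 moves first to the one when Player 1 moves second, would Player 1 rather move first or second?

second

If Player 1 leads: Player II's best replies are T→L, M→L, B→L; Player 1's induced payoffs 6, 8, 7; outcome (M, L), payoffs (8, 3).
If Player II leads: Player 1's best replies are L→M, C→T, R→T; Player II's induced payoffs 3, 1, 6; outcome (T, R), payoffs (10, 6).
Player 1 gets 8 moving first and 10 moving second, so Player 1 prefers to move second.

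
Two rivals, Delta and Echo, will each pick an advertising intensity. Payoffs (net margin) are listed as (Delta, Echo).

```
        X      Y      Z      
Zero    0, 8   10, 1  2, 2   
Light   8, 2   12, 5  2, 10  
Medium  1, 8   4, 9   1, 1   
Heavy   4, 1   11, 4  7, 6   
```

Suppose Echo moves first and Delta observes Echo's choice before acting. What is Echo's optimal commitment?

Z

Backward induction with Echo moving first.
- X → Delta plays Light (best of 0, 8, 1, 4); Echo gets 2.
- Y → Delta plays Light (best of 10, 12, 4, 11); Echo gets 5.
- Z → Delta plays Heavy (best of 2, 2, 1, 7); Echo gets 6.
Among 2, 5, 6, the best is 6 at Z. Subgame-perfect outcome: (Heavy, Z) with payoffs (7, 6).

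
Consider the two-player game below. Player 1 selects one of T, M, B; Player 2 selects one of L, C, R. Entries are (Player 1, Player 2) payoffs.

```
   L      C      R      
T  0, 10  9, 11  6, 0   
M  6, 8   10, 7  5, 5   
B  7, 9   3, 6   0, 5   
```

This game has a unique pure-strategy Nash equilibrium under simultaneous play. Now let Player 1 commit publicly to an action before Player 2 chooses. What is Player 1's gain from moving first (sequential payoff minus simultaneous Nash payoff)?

Backward induction with Player 1 moving first.
- T → Player 2 plays C (best of 10, 11, 0); Player 1 gets 9.
- M → Player 2 plays L (best of 8, 7, 5); Player 1 gets 6.
- B → Player 2 plays L (best of 9, 6, 5); Player 1 gets 7.
Player 1's induced payoffs are 9, 6, 7, so Player 1 commits to T. Subgame-perfect outcome: (T, C) with payoffs (9, 11).
Now find the simultaneous Nash equilibrium.
Player 1's best replies: L→B; C→M; R→T.
Player 2's best replies: T→C; M→L; B→L.
Only (B, L) has each player best-responding; Nash payoffs (7, 9).
Player 1's commitment gain: 9 − 7 = 2.

2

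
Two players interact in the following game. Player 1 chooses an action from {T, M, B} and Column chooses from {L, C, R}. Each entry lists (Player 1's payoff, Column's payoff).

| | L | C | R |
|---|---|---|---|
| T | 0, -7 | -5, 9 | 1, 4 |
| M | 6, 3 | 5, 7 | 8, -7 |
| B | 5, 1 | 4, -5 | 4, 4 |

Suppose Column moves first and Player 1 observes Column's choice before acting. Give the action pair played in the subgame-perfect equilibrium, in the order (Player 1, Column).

(M, C)

Work backward from Player 1's decision.
- L: Player 1 compares 0, 6, 5 and picks M; Column would get 3.
- C: Player 1 compares -5, 5, 4 and picks M; Column would get 7.
- R: Player 1 compares 1, 8, 4 and picks M; Column would get -7.
Column's induced payoffs are 3, 7, -7, so Column commits to C. Subgame-perfect outcome: (M, C) with payoffs (5, 7).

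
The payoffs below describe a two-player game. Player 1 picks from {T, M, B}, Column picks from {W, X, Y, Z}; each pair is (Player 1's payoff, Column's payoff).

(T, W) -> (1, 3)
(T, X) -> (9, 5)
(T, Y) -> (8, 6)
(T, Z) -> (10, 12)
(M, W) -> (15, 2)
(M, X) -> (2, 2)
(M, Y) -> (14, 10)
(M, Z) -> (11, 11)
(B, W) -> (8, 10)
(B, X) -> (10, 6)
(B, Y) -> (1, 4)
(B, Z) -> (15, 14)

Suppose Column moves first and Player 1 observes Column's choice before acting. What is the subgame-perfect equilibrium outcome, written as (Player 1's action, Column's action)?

(B, Z)

Work backward from Player 1's decision.
- W → Player 1 plays M (best of 1, 15, 8); Column gets 2.
- X → Player 1 plays B (best of 9, 2, 10); Column gets 6.
- Y → Player 1 plays M (best of 8, 14, 1); Column gets 10.
- Z → Player 1 plays B (best of 10, 11, 15); Column gets 14.
Among 2, 6, 10, 14, the best is 14 at Z. Subgame-perfect outcome: (B, Z) with payoffs (15, 14).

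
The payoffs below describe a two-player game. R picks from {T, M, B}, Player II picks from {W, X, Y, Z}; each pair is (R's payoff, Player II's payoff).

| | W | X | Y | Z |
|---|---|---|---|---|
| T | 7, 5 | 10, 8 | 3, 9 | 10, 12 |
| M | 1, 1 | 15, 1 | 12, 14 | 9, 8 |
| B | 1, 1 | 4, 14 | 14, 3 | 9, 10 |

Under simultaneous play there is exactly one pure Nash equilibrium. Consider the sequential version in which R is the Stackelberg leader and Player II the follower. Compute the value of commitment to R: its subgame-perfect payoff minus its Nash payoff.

Solve by backward induction (R leads).
- T: BR = Z, leader payoff 10.
- M: BR = Y, leader payoff 12.
- B: BR = X, leader payoff 4.
Among 10, 12, 4, the best is 12 at M. Subgame-perfect outcome: (M, Y) with payoffs (12, 14).
Under simultaneous play:
R's best replies: W→T; X→M; Y→B; Z→T.
Player II's best replies: T→Z; M→Y; B→X.
The unique mutual best reply is (T, Z), giving (10, 12).
R's commitment gain: 12 − 10 = 2.

2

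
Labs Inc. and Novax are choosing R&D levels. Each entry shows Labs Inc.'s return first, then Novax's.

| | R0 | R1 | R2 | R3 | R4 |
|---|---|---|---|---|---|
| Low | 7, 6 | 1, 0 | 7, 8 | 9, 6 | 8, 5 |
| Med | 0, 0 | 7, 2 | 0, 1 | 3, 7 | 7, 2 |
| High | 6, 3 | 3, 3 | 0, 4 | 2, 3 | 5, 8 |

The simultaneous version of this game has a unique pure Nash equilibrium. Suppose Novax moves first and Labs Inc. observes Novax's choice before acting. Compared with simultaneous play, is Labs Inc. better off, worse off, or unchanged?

unchanged

Work backward from Labs Inc.'s decision.
- R0 → Labs Inc. plays Low (best of 7, 0, 6); Novax gets 6.
- R1 → Labs Inc. plays Med (best of 1, 7, 3); Novax gets 2.
- R2 → Labs Inc. plays Low (best of 7, 0, 0); Novax gets 8.
- R3 → Labs Inc. plays Low (best of 9, 3, 2); Novax gets 6.
- R4 → Labs Inc. plays Low (best of 8, 7, 5); Novax gets 5.
Among 6, 2, 8, 6, 5, the best is 8 at R2. Subgame-perfect outcome: (Low, R2) with payoffs (7, 8).
Now find the simultaneous Nash equilibrium.
Labs Inc.'s best replies: R0→Low; R1→Med; R2→Low; R3→Low; R4→Low.
Novax's best replies: Low→R2; Med→R3; High→R4.
Only (Low, R2) has each player best-responding; Nash payoffs (7, 8).
Labs Inc. earns 7 sequentially versus 7 at the Nash outcome: unchanged.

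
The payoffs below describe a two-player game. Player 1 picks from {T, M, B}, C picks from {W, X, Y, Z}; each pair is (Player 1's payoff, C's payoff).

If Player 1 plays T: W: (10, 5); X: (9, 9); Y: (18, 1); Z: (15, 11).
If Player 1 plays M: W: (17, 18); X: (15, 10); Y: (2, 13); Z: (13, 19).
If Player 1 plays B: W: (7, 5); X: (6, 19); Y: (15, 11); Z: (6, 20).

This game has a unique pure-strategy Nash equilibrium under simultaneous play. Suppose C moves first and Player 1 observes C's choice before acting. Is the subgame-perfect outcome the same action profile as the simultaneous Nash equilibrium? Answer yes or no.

Solve by backward induction (C leads).
- W → Player 1 plays M (best of 10, 17, 7); C gets 18.
- X → Player 1 plays M (best of 9, 15, 6); C gets 10.
- Y → Player 1 plays T (best of 18, 2, 15); C gets 1.
- Z → Player 1 plays T (best of 15, 13, 6); C gets 11.
Among 18, 10, 1, 11, the best is 18 at W. Subgame-perfect outcome: (M, W) with payoffs (17, 18).
For the simultaneous game, intersect best replies.
Player 1's best replies: W→M; X→M; Y→T; Z→T.
C's best replies: T→Z; M→Z; B→Z.
The unique mutual best reply is (T, Z), giving (15, 11).
Sequential outcome (M, W) differs from the Nash profile (T, Z).

no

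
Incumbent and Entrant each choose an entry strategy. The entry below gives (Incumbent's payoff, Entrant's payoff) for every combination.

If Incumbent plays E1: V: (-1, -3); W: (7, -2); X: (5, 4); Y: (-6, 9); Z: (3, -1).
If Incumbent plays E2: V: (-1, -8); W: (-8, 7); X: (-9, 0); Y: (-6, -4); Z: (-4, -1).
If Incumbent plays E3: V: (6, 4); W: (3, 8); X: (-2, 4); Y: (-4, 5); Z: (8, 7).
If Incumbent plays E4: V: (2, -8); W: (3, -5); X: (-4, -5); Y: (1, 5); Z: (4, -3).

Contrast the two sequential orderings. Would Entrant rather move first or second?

If Incumbent leads: Entrant's best replies are E1→Y, E2→W, E3→W, E4→Y; Incumbent's induced payoffs -6, -8, 3, 1; outcome (E3, W), payoffs (3, 8).
If Entrant leads: Incumbent's best replies are V→E3, W→E1, X→E1, Y→E4, Z→E3; Entrant's induced payoffs 4, -2, 4, 5, 7; outcome (E3, Z), payoffs (8, 7).
Entrant gets 7 moving first and 8 moving second, so Entrant prefers to move second.

second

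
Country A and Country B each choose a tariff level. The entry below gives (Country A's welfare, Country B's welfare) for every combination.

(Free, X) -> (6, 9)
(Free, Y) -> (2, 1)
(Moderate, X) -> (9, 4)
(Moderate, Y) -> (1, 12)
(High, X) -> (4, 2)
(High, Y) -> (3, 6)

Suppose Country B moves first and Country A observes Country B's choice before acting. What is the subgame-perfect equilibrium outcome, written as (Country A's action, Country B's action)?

Country A best-responds to each possible Country B move:
- X: BR = Moderate, leader payoff 4.
- Y: BR = High, leader payoff 6.
Maximizing over 4, 6, Country B chooses Y. Subgame-perfect outcome: (High, Y) with payoffs (3, 6).

(High, Y)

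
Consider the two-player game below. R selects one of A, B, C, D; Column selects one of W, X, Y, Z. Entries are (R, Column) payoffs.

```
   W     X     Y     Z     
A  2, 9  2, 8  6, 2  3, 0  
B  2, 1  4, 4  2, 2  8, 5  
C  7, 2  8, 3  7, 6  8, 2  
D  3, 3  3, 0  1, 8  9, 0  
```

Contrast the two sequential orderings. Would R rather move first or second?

first

If R leads: Column's best replies are A→W, B→Z, C→Y, D→Y; R's induced payoffs 2, 8, 7, 1; outcome (B, Z), payoffs (8, 5).
If Column leads: R's best replies are W→C, X→C, Y→C, Z→D; Column's induced payoffs 2, 3, 6, 0; outcome (C, Y), payoffs (7, 6).
R gets 8 moving first and 7 moving second, so R prefers to move first.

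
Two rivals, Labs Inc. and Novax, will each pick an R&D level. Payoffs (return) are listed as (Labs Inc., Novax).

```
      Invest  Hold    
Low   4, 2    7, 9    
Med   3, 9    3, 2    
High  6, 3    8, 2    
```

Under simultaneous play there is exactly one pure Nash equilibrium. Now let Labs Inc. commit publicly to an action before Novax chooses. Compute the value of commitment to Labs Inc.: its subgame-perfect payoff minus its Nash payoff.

1

Novax best-responds to each possible Labs Inc. move:
- Low → Novax plays Hold (best of 2, 9); Labs Inc. gets 7.
- Med → Novax plays Invest (best of 9, 2); Labs Inc. gets 3.
- High → Novax plays Invest (best of 3, 2); Labs Inc. gets 6.
Maximizing over 7, 3, 6, Labs Inc. chooses Low. Subgame-perfect outcome: (Low, Hold) with payoffs (7, 9).
For the simultaneous game, intersect best replies.
Labs Inc.'s best replies: Invest→High; Hold→High.
Novax's best replies: Low→Hold; Med→Invest; High→Invest.
Only (High, Invest) has each player best-responding; Nash payoffs (6, 3).
Labs Inc.'s commitment gain: 7 − 6 = 1.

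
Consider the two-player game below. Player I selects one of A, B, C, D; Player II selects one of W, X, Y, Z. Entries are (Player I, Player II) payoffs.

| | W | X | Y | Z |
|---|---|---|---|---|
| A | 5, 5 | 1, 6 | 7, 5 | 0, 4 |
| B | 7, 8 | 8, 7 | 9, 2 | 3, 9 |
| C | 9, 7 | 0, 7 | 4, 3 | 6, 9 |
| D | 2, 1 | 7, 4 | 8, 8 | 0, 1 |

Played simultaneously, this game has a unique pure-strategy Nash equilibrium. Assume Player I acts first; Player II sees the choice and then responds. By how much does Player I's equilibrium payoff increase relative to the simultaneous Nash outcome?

2

Solve by backward induction (Player I leads).
- A → Player II plays X (best of 5, 6, 5, 4); Player I gets 1.
- B → Player II plays Z (best of 8, 7, 2, 9); Player I gets 3.
- C → Player II plays Z (best of 7, 7, 3, 9); Player I gets 6.
- D → Player II plays Y (best of 1, 4, 8, 1); Player I gets 8.
Player I's induced payoffs are 1, 3, 6, 8, so Player I commits to D. Subgame-perfect outcome: (D, Y) with payoffs (8, 8).
Now find the simultaneous Nash equilibrium.
Player I's best replies: W→C; X→B; Y→B; Z→C.
Player II's best replies: A→X; B→Z; C→Z; D→Y.
Only (C, Z) has each player best-responding; Nash payoffs (6, 9).
Player I's commitment gain: 8 − 6 = 2.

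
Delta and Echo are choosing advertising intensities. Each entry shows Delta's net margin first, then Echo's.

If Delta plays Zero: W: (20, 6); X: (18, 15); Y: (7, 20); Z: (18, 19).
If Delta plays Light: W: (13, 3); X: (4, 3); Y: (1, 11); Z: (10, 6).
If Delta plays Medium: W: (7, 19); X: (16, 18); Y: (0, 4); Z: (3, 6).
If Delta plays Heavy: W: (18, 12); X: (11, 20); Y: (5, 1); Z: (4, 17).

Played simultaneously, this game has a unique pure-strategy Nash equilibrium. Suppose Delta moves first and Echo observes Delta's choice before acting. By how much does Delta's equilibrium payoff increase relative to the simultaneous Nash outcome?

4

Backward induction with Delta moving first.
- Zero → Echo plays Y (best of 6, 15, 20, 19); Delta gets 7.
- Light → Echo plays Y (best of 3, 3, 11, 6); Delta gets 1.
- Medium → Echo plays W (best of 19, 18, 4, 6); Delta gets 7.
- Heavy → Echo plays X (best of 12, 20, 1, 17); Delta gets 11.
Maximizing over 7, 1, 7, 11, Delta chooses Heavy. Subgame-perfect outcome: (Heavy, X) with payoffs (11, 20).
For the simultaneous game, intersect best replies.
Delta's best replies: W→Zero; X→Zero; Y→Zero; Z→Zero.
Echo's best replies: Zero→Y; Light→Y; Medium→W; Heavy→X.
The unique mutual best reply is (Zero, Y), giving (7, 20).
Delta's commitment gain: 11 − 7 = 4.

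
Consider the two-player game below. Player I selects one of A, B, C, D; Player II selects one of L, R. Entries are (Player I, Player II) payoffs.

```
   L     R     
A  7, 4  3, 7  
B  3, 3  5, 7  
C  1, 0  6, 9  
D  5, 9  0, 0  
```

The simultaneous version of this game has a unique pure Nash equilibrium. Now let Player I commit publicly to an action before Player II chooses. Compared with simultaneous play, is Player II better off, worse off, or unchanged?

Work backward from Player II's decision.
- A: Player II compares 4, 7 and picks R; Player I would get 3.
- B: Player II compares 3, 7 and picks R; Player I would get 5.
- C: Player II compares 0, 9 and picks R; Player I would get 6.
- D: Player II compares 9, 0 and picks L; Player I would get 5.
Maximizing over 3, 5, 6, 5, Player I chooses C. Subgame-perfect outcome: (C, R) with payoffs (6, 9).
For the simultaneous game, intersect best replies.
Player I's best replies: L→A; R→C.
Player II's best replies: A→R; B→R; C→R; D→L.
Only (C, R) has each player best-responding; Nash payoffs (6, 9).
Player II earns 9 sequentially versus 9 at the Nash outcome: unchanged.

unchanged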